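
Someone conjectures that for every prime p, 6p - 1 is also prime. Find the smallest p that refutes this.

p = 11

The first 4 eligible values, up to p = 7, all satisfy the conclusion.
p = 11: 6p - 1 = 65 = 5 × 13, not prime.
Hence p = 11 is a counterexample.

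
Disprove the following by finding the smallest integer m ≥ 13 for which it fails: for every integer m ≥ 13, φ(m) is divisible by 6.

m = 15

We need the least integer m ≥ 13 for which φ(m) is not divisible by 6.
For m = 13, 14 the conclusion holds.
m = 15: φ(15) = 8; 8 mod 6 = 2.
Thus m = 15 disproves the claim, and no smaller m works.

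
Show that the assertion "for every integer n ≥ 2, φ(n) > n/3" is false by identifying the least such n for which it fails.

n = 6

Check each integer n ≥ 2 in order until the claim fails.
n = 2: φ(2) = 1 and 2/3 = 2/3, so φ(2) > 2/3.
n = 3: φ(3) = 2 and 3/3 = 1, so φ(3) > 3/3.
n = 4: φ(4) = 2 and 4/3 = 4/3, so φ(4) > 4/3.
n = 5: φ(5) = 4 and 5/3 = 5/3, so φ(5) > 5/3.
n = 6: φ(6) = 2 and 6/3 = 2, so φ(6) ≤ 6/3.
So n = 6 is the smallest counterexample.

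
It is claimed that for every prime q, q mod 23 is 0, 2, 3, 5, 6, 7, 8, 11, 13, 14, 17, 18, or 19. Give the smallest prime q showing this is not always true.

A counterexample is any prime q such that the claim fails; we check each in order.
The first 13 eligible values, up to q = 41, all satisfy the conclusion.
q = 43: 43 mod 23 = 20 — not in {0, 2, 3, 5, 6, 7, 8, 11, 13, 14, 17, 18, 19}.
Hence q = 43 is a counterexample.

q = 43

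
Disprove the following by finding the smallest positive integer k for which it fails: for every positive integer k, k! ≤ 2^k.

Check each positive integer k in order until k! > 2^k.
For k = 1, 2, 3 the conclusion holds.
k = 4: k! = 24 and 2^k = 16, so 24 > 16.
So k = 4 is the smallest counterexample.

k = 4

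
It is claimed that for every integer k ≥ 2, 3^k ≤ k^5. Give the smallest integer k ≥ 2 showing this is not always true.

k = 11

A counterexample is any integer k ≥ 2 such that 3^k > k^5; we check each in order.
For k = 2, 3, 4, 5, 6, 7, 8, 9, 10 the conclusion holds.
k = 11: 3^k = 177147 and k^5 = 161051, so 177147 > 161051.
Thus k = 11 disproves the claim, and no smaller k works.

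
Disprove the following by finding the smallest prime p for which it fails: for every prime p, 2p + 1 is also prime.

A counterexample is any prime p such that 2p + 1 is not prime; we check each in order.
p = 2: 2p + 1 = 5, prime.
p = 3: 2p + 1 = 7, prime.
p = 5: 2p + 1 = 11, prime.
p = 7: 2p + 1 = 15 = 3 × 5, not prime.
Thus p = 7 disproves the claim, and no smaller p works.

p = 7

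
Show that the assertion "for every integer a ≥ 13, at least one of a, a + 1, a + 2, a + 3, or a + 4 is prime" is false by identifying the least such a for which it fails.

A counterexample is any integer a ≥ 13 such that a, a + 1, a + 2, a + 3, a + 4 are all composite; we check each in order.
The first 11 eligible values, up to a = 23, all satisfy the conclusion.
a = 24: 24 = 2 × 12; 25 = 5 × 5; 26 = 2 × 13; 27 = 3 × 9; 28 = 2 × 14 — all composite.
Hence a = 24 is a counterexample.

a = 24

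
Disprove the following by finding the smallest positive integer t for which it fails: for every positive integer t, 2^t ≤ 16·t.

Check each positive integer t in order until 2^t > 16·t.
t = 1: 2^t = 2 and 16·t = 16, so 2 ≤ 16.
t = 2: 2^t = 4 and 16·t = 32, so 4 ≤ 32.
t = 3: 2^t = 8 and 16·t = 48, so 8 ≤ 48.
t = 4: 2^t = 16 and 16·t = 64, so 16 ≤ 64.
t = 5: 2^t = 32 and 16·t = 80, so 32 ≤ 80.
t = 6: 2^t = 64 and 16·t = 96, so 64 ≤ 96.
t = 7: 2^t = 128 and 16·t = 112, so 128 > 112.
So t = 7 is the smallest counterexample.

t = 7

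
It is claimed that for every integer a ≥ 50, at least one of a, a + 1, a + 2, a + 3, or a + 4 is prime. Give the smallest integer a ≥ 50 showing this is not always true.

a = 54

a = 50: 53 is prime.
a = 51: 53 is prime.
a = 52: 53 is prime.
a = 53: 53 is prime.
a = 54: 54 = 2 × 27; 55 = 5 × 11; 56 = 2 × 28; 57 = 3 × 19; 58 = 2 × 29 — all composite.
Hence a = 54 is a counterexample.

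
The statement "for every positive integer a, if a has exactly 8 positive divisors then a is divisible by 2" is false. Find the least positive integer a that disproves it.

Check each positive integer a in order until a has exactly 8 positive divisors but a is not divisible by 2.
The first 12 eligible values, up to a = 104, all satisfy the conclusion.
a = 105: τ(105) = 8; 105 mod 2 = 1.

a = 105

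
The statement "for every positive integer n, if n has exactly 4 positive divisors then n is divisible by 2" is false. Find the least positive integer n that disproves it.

We need the least positive integer n for which n has exactly 4 positive divisors but n is not divisible by 2.
n = 6: τ(6) = 4; 6 mod 2 = 0.
n = 8: τ(8) = 4; 8 mod 2 = 0.
n = 10: τ(10) = 4; 10 mod 2 = 0.
n = 14: τ(14) = 4; 14 mod 2 = 0.
n = 15: τ(15) = 4; 15 mod 2 = 1.

n = 15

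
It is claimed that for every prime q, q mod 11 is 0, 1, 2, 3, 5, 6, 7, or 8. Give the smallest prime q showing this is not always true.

Check each prime q in order until the claim fails.
For q = 2, 3, 5, 7, 11, 13, 17, 19, 23, 29 the conclusion holds.
q = 31: 31 mod 11 = 9 — not in {0, 1, 2, 3, 5, 6, 7, 8}.
So q = 31 is the smallest counterexample.

q = 31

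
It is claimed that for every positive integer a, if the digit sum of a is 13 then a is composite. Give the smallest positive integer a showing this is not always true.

a = 49: digit sum 13; 49 is composite.
a = 58: digit sum 13; 58 is composite.
a = 67: digit sum 13; 67 is prime, not composite.

a = 67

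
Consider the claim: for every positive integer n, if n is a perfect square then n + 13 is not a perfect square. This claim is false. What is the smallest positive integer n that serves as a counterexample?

n = 36

Check each positive integer n in order until n is a perfect square but n + 13 is a perfect square.
The first 5 eligible values, up to n = 25, all satisfy the conclusion.
n = 36: 36 = 6² and 36 + 13 = 49 = 7².
Hence n = 36 is a counterexample.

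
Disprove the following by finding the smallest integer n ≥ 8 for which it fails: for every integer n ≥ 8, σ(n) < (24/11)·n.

n = 12

The first 4 eligible values, up to n = 11, all satisfy the conclusion.
n = 12: σ(12) = 28; 28 ≥ 288/11.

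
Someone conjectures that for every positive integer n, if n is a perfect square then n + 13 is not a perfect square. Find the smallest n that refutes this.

n = 36

A counterexample is any positive integer n such that n is a perfect square but n + 13 is a perfect square; we check each in order.
For n = 1, 4, 9, 16, 25 the conclusion holds.
n = 36: 36 = 6² and 36 + 13 = 49 = 7².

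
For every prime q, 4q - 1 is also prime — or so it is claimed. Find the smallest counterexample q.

q = 7

Check each prime q in order until 4q - 1 is not prime.
For q = 2, 3, 5 the conclusion holds.
q = 7: 4q - 1 = 27 = 3 × 9, not prime.
Hence q = 7 is a counterexample.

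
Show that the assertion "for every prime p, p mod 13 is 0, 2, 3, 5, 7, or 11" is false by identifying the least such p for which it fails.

We need the least prime p for which the claim fails.
The first 6 eligible values, up to p = 13, all satisfy the conclusion.
p = 17: 17 mod 13 = 4 — not in {0, 2, 3, 5, 7, 11}.
So p = 17 is the smallest counterexample.

p = 17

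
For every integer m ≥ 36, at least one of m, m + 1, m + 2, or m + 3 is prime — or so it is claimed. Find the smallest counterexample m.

For m = 36, 37, 38, 39, …, 45, 46, 47 the conclusion holds.
m = 48: 48 = 2 × 24; 49 = 7 × 7; 50 = 2 × 25; 51 = 3 × 17 — all composite.

m = 48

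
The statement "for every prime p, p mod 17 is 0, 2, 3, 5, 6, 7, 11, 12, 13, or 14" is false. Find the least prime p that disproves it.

p = 43

A counterexample is any prime p such that the claim fails; we check each in order.
For p = 2, 3, 5, 7, …, 31, 37, 41 the conclusion holds.
p = 43: 43 mod 17 = 9 — not in {0, 2, 3, 5, 6, 7, 11, 12, 13, 14}.
Thus p = 43 disproves the claim, and no smaller p works.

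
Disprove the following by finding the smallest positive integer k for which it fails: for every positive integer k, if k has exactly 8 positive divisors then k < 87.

k = 88

For k = 24, 30, 40, 42, 54, 56, 66, 70, 78 the conclusion holds.
k = 88: τ(88) = 8; 88 ≥ 87.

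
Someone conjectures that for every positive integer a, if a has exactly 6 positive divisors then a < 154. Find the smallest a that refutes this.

a = 164

We need the least positive integer a for which a has exactly 6 positive divisors but the claim fails.
For a = 12, 18, 20, 28, …, 147, 148, 153 the conclusion holds.
a = 164: τ(164) = 6; 164 ≥ 154.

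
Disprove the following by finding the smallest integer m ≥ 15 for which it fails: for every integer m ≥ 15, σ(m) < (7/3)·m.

For m = 15, 16, 17, 18, 19, 20, 21, 22, 23 the conclusion holds.
m = 24: σ(24) = 60; 60 ≥ 56.
Thus m = 24 disproves the claim, and no smaller m works.

m = 24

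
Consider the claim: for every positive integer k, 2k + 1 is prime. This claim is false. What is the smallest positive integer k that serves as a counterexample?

k = 4

We need the least positive integer k for which 2k + 1 is not prime.
k = 1: 2k + 1 = 3, prime.
k = 2: 2k + 1 = 5, prime.
k = 3: 2k + 1 = 7, prime.
k = 4: 2k + 1 = 9 = 3 × 3, composite.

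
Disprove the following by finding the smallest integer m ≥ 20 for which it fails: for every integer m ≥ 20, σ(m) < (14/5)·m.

m = 60

We need the least integer m ≥ 20 for which the claim fails.
For m = 20, 21, 22, 23, …, 57, 58, 59 the conclusion holds.
m = 60: σ(60) = 168; 168 ≥ 168.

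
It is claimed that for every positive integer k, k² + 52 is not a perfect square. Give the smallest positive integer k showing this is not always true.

Check each positive integer k in order until k² + 52 is a perfect square.
The first 11 eligible values, up to k = 11, all satisfy the conclusion.
k = 12: 12² + 52 = 196 = 14², a perfect square.
Hence k = 12 is a counterexample.

k = 12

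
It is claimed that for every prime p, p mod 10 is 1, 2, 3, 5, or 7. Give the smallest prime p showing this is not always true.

p = 19

We need the least prime p for which the claim fails.
The first 7 eligible values, up to p = 17, all satisfy the conclusion.
p = 19: 19 mod 10 = 9 — not in {1, 2, 3, 5, 7}.
So p = 19 is the smallest counterexample.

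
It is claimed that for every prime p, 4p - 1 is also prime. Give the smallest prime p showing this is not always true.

p = 7

Check each prime p in order until 4p - 1 is not prime.
p = 2: 4p - 1 = 7, prime.
p = 3: 4p - 1 = 11, prime.
p = 5: 4p - 1 = 19, prime.
p = 7: 4p - 1 = 27 = 3 × 9, not prime.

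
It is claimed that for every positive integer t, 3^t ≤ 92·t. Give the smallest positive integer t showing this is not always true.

t = 6

t = 1: 3^t = 3 and 92·t = 92, so 3 ≤ 92.
t = 2: 3^t = 9 and 92·t = 184, so 9 ≤ 184.
t = 3: 3^t = 27 and 92·t = 276, so 27 ≤ 276.
t = 4: 3^t = 81 and 92·t = 368, so 81 ≤ 368.
t = 5: 3^t = 243 and 92·t = 460, so 243 ≤ 460.
t = 6: 3^t = 729 and 92·t = 552, so 729 > 552.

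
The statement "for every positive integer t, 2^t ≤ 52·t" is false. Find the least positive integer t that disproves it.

t = 9

Check each positive integer t in order until 2^t > 52·t.
The first 8 eligible values, up to t = 8, all satisfy the conclusion.
t = 9: 2^t = 512 and 52·t = 468, so 512 > 468.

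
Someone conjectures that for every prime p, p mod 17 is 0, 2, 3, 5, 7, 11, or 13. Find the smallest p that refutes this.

p = 23

Check each prime p in order until the claim fails.
p = 2: 2 mod 17 = 2.
p = 3: 3 mod 17 = 3.
p = 5: 5 mod 17 = 5.
p = 7: 7 mod 17 = 7.
p = 11: 11 mod 17 = 11.
p = 13: 13 mod 17 = 13.
p = 17: 17 mod 17 = 0.
p = 19: 19 mod 17 = 2.
p = 23: 23 mod 17 = 6 — not in {0, 2, 3, 5, 7, 11, 13}.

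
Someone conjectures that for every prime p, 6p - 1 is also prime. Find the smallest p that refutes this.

p = 11

For p = 2, 3, 5, 7 the conclusion holds.
p = 11: 6p - 1 = 65 = 5 × 13, not prime.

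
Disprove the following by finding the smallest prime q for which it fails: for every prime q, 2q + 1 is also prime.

q = 2: 2q + 1 = 5, prime.
q = 3: 2q + 1 = 7, prime.
q = 5: 2q + 1 = 11, prime.
q = 7: 2q + 1 = 15 = 3 × 5, not prime.
Hence q = 7 is a counterexample.

q = 7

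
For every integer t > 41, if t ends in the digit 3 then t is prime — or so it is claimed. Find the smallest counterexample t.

A counterexample is any integer t > 41 such that t ends in the digit 3 but t is not prime; we check each in order.
For t = 43, 53 the conclusion holds.
t = 63: 63 ends in 3; 63 = 3 × 21, composite.
Thus t = 63 disproves the claim, and no smaller t works.

t = 63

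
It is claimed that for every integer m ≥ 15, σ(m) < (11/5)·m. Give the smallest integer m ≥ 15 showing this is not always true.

m = 24

We need the least integer m ≥ 15 for which the claim fails.
For m = 15, 16, 17, 18, 19, 20, 21, 22, 23 the conclusion holds.
m = 24: σ(24) = 60; 60 ≥ 264/5.
Thus m = 24 disproves the claim, and no smaller m works.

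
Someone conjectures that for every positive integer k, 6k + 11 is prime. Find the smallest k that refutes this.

k = 4

Check each positive integer k in order until 6k + 11 is not prime.
For k = 1, 2, 3 the conclusion holds.
k = 4: 6k + 11 = 35 = 5 × 7, composite.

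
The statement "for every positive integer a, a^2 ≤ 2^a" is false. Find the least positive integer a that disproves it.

For a = 1, 2 the conclusion holds.
a = 3: a^2 = 9 and 2^a = 8, so 9 > 8.
Hence a = 3 is a counterexample.

a = 3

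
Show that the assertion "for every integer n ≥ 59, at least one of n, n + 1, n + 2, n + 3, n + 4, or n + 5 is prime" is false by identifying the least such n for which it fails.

n = 90

Check each integer n ≥ 59 in order until n, n + 1, n + 2, n + 3, n + 4, n + 5 are all composite.
The first 31 eligible values, up to n = 89, all satisfy the conclusion.
n = 90: 90 = 2 × 45; 91 = 7 × 13; 92 = 2 × 46; 93 = 3 × 31; 94 = 2 × 47; 95 = 5 × 19 — all composite.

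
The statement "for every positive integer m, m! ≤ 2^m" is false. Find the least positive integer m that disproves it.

m = 4

Check each positive integer m in order until m! > 2^m.
For m = 1, 2, 3 the conclusion holds.
m = 4: m! = 24 and 2^m = 16, so 24 > 16.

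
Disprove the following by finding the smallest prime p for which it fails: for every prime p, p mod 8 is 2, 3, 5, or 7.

p = 17

Check each prime p in order until the claim fails.
p = 2: 2 mod 8 = 2.
p = 3: 3 mod 8 = 3.
p = 5: 5 mod 8 = 5.
p = 7: 7 mod 8 = 7.
p = 11: 11 mod 8 = 3.
p = 13: 13 mod 8 = 5.
p = 17: 17 mod 8 = 1 — not in {2, 3, 5, 7}.
So p = 17 is the smallest counterexample.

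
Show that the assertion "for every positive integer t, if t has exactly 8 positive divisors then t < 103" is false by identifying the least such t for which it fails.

t = 104

Check each positive integer t in order until t has exactly 8 positive divisors but the claim fails.
For t = 24, 30, 40, 42, …, 78, 88, 102 the conclusion holds.
t = 104: τ(104) = 8; 104 ≥ 103.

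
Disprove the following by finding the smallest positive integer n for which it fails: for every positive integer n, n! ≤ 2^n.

For n = 1, 2, 3 the conclusion holds.
n = 4: n! = 24 and 2^n = 16, so 24 > 16.
Hence n = 4 is a counterexample.

n = 4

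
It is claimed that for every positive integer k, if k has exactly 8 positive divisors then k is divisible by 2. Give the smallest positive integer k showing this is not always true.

k = 105

Check each positive integer k in order until k has exactly 8 positive divisors but k is not divisible by 2.
For k = 24, 30, 40, 42, …, 88, 102, 104 the conclusion holds.
k = 105: τ(105) = 8; 105 mod 2 = 1.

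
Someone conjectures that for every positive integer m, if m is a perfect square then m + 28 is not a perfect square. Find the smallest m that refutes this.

A counterexample is any positive integer m such that m is a perfect square but m + 28 is a perfect square; we check each in order.
For m = 1, 4, 9, 16, 25 the conclusion holds.
m = 36: 36 = 6² and 36 + 28 = 64 = 8².
Hence m = 36 is a counterexample.

m = 36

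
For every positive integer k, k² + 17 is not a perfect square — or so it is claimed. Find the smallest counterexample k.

For k = 1, 2, 3, 4, 5, 6, 7 the conclusion holds.
k = 8: 8² + 17 = 81 = 9², a perfect square.
Thus k = 8 disproves the claim, and no smaller k works.

k = 8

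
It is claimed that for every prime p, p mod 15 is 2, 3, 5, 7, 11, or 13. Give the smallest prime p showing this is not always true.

p = 19

The first 7 eligible values, up to p = 17, all satisfy the conclusion.
p = 19: 19 mod 15 = 4 — not in {2, 3, 5, 7, 11, 13}.
Hence p = 19 is a counterexample.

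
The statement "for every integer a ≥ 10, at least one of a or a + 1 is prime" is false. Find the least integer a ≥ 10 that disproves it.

A counterexample is any integer a ≥ 10 such that a, a + 1 are both composite; we check each in order.
For a = 10, 11, 12, 13 the conclusion holds.
a = 14: 14 = 2 × 7; 15 = 3 × 5 — both composite.

a = 14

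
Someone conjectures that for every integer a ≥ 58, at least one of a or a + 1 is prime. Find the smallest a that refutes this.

a = 62

A counterexample is any integer a ≥ 58 such that a, a + 1 are both composite; we check each in order.
For a = 58, 59, 60, 61 the conclusion holds.
a = 62: 62 = 2 × 31; 63 = 3 × 21 — both composite.
So a = 62 is the smallest counterexample.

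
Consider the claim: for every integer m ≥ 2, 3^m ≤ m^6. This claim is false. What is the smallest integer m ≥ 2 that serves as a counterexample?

A counterexample is any integer m ≥ 2 such that 3^m > m^6; we check each in order.
The first 13 eligible values, up to m = 14, all satisfy the conclusion.
m = 15: 3^m = 14348907 and m^6 = 11390625, so 14348907 > 11390625.
So m = 15 is the smallest counterexample.

m = 15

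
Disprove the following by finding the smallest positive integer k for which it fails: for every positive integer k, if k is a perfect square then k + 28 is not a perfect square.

k = 36

k = 1: 1 + 28 = 29, not a perfect square.
k = 4: 4 + 28 = 32, not a perfect square.
k = 9: 9 + 28 = 37, not a perfect square.
k = 16: 16 + 28 = 44, not a perfect square.
k = 25: 25 + 28 = 53, not a perfect square.
k = 36: 36 = 6² and 36 + 28 = 64 = 8².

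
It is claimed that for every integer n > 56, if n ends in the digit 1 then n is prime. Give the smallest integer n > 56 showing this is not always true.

n = 81

For n = 61, 71 the conclusion holds.
n = 81: 81 ends in 1; 81 = 3 × 27, composite.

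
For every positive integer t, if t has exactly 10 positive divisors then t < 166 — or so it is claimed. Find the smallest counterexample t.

t = 176

A counterexample is any positive integer t such that t has exactly 10 positive divisors but the claim fails; we check each in order.
The first 4 eligible values, up to t = 162, all satisfy the conclusion.
t = 176: τ(176) = 10; 176 ≥ 166.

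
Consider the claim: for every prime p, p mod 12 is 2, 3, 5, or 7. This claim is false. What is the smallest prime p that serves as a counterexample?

We need the least prime p for which the claim fails.
For p = 2, 3, 5, 7 the conclusion holds.
p = 11: 11 mod 12 = 11 — not in {2, 3, 5, 7}.
Hence p = 11 is a counterexample.

p = 11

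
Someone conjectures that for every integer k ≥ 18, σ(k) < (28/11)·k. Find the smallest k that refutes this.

For k = 18, 19, 20, 21, …, 45, 46, 47 the conclusion holds.
k = 48: σ(48) = 124; 124 ≥ 1344/11.

k = 48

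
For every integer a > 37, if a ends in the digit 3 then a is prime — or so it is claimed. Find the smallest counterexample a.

a = 63

For a = 43, 53 the conclusion holds.
a = 63: 63 ends in 3; 63 = 3 × 21, composite.
Hence a = 63 is a counterexample.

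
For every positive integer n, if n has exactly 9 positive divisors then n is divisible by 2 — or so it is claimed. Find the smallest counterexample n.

We need the least positive integer n for which n has exactly 9 positive divisors but n is not divisible by 2.
For n = 36, 100, 196 the conclusion holds.
n = 225: τ(225) = 9; 225 mod 2 = 1.
So n = 225 is the smallest counterexample.

n = 225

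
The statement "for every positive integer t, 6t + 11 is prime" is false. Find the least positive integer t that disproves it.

t = 4

We need the least positive integer t for which 6t + 11 is not prime.
For t = 1, 2, 3 the conclusion holds.
t = 4: 6t + 11 = 35 = 5 × 7, composite.
Hence t = 4 is a counterexample.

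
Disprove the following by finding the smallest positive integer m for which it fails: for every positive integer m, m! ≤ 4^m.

We need the least positive integer m for which m! > 4^m.
For m = 1, 2, 3, 4, 5, 6, 7, 8 the conclusion holds.
m = 9: m! = 362880 and 4^m = 262144, so 362880 > 262144.

m = 9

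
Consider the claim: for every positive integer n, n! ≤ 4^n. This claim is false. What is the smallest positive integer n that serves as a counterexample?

n = 9

We need the least positive integer n for which n! > 4^n.
n = 1: n! = 1 and 4^n = 4, so 1 ≤ 4.
n = 2: n! = 2 and 4^n = 16, so 2 ≤ 16.
n = 3: n! = 6 and 4^n = 64, so 6 ≤ 64.
n = 4: n! = 24 and 4^n = 256, so 24 ≤ 256.
n = 5: n! = 120 and 4^n = 1024, so 120 ≤ 1024.
n = 6: n! = 720 and 4^n = 4096, so 720 ≤ 4096.
n = 7: n! = 5040 and 4^n = 16384, so 5040 ≤ 16384.
n = 8: n! = 40320 and 4^n = 65536, so 40320 ≤ 65536.
n = 9: n! = 362880 and 4^n = 262144, so 362880 > 262144.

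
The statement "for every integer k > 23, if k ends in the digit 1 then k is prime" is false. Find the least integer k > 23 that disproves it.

k = 51

Check each integer k > 23 in order until k ends in the digit 1 but k is not prime.
For k = 31, 41 the conclusion holds.
k = 51: 51 ends in 1; 51 = 3 × 17, composite.
Hence k = 51 is a counterexample.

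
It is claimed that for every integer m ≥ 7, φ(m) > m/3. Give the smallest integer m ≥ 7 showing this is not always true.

m = 12

We need the least integer m ≥ 7 for which the claim fails.
m = 7: φ(7) = 6 and 7/3 = 7/3, so φ(7) > 7/3.
m = 8: φ(8) = 4 and 8/3 = 8/3, so φ(8) > 8/3.
m = 9: φ(9) = 6 and 9/3 = 3, so φ(9) > 9/3.
m = 10: φ(10) = 4 and 10/3 = 10/3, so φ(10) > 10/3.
m = 11: φ(11) = 10 and 11/3 = 11/3, so φ(11) > 11/3.
m = 12: φ(12) = 4 and 12/3 = 4, so φ(12) ≤ 12/3.
So m = 12 is the smallest counterexample.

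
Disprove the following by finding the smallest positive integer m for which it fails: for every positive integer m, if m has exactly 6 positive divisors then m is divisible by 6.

m = 20

A counterexample is any positive integer m such that m has exactly 6 positive divisors but m is not divisible by 6; we check each in order.
For m = 12, 18 the conclusion holds.
m = 20: τ(20) = 6; 20 mod 6 = 2.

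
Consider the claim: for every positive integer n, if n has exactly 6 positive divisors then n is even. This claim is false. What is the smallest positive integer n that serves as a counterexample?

n = 45

A counterexample is any positive integer n such that n has exactly 6 positive divisors but n is odd; we check each in order.
For n = 12, 18, 20, 28, 32, 44 the conclusion holds.
n = 45: divisors of 45: 1, 3, 5, 9, 15, 45; 45 is odd.
So n = 45 is the smallest counterexample.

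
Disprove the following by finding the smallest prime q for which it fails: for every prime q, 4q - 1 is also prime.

A counterexample is any prime q such that 4q - 1 is not prime; we check each in order.
For q = 2, 3, 5 the conclusion holds.
q = 7: 4q - 1 = 27 = 3 × 9, not prime.

q = 7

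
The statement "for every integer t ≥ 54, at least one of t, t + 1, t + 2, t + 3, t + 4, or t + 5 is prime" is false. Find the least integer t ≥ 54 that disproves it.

The first 36 eligible values, up to t = 89, all satisfy the conclusion.
t = 90: 90 = 2 × 45; 91 = 7 × 13; 92 = 2 × 46; 93 = 3 × 31; 94 = 2 × 47; 95 = 5 × 19 — all composite.
Hence t = 90 is a counterexample.

t = 90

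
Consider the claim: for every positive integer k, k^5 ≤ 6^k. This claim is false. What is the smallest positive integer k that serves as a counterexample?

For k = 1, 2 the conclusion holds.
k = 3: k^5 = 243 and 6^k = 216, so 243 > 216.
Thus k = 3 disproves the claim, and no smaller k works.

k = 3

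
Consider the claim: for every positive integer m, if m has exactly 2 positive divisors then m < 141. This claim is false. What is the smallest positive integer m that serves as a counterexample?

A counterexample is any positive integer m such that m has exactly 2 positive divisors but the claim fails; we check each in order.
For m = 2, 3, 5, 7, …, 131, 137, 139 the conclusion holds.
m = 149: τ(149) = 2; 149 ≥ 141.
Hence m = 149 is a counterexample.

m = 149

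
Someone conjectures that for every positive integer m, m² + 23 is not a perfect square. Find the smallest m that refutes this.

For m = 1, 2, 3, 4, 5, 6, 7, 8, 9, 10 the conclusion holds.
m = 11: 11² + 23 = 144 = 12², a perfect square.

m = 11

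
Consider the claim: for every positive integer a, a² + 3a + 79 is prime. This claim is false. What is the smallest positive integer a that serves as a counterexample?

a = 5

A counterexample is any positive integer a such that a² + 3a + 79 is not prime; we check each in order.
a = 1: a² + 3a + 79 = 83, prime.
a = 2: a² + 3a + 79 = 89, prime.
a = 3: a² + 3a + 79 = 97, prime.
a = 4: a² + 3a + 79 = 107, prime.
a = 5: a² + 3a + 79 = 119 = 7 × 17, composite.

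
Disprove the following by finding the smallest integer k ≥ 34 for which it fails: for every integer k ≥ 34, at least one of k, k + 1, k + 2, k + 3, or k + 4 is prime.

We need the least integer k ≥ 34 for which k, k + 1, k + 2, k + 3, k + 4 are all composite.
For k = 34, 35, 36, 37, …, 45, 46, 47 the conclusion holds.
k = 48: 48 = 2 × 24; 49 = 7 × 7; 50 = 2 × 25; 51 = 3 × 17; 52 = 2 × 26 — all composite.

k = 48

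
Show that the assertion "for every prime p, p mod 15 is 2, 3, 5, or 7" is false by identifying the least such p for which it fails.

p = 11

A counterexample is any prime p such that the claim fails; we check each in order.
The first 4 eligible values, up to p = 7, all satisfy the conclusion.
p = 11: 11 mod 15 = 11 — not in {2, 3, 5, 7}.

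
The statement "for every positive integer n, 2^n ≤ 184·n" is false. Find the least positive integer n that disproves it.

n = 11

We need the least positive integer n for which 2^n > 184·n.
For n = 1, 2, 3, 4, 5, 6, 7, 8, 9, 10 the conclusion holds.
n = 11: 2^n = 2048 and 184·n = 2024, so 2048 > 2024.
Hence n = 11 is a counterexample.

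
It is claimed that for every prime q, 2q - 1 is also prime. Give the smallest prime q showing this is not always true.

A counterexample is any prime q such that 2q - 1 is not prime; we check each in order.
q = 2: 2q - 1 = 3, prime.
q = 3: 2q - 1 = 5, prime.
q = 5: 2q - 1 = 9 = 3 × 3, not prime.

q = 5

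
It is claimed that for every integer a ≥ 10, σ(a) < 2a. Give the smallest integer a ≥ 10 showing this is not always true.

We need the least integer a ≥ 10 for which the claim fails.
For a = 10, 11 the conclusion holds.
a = 12: σ(12) = 28; 28 ≥ 24.

a = 12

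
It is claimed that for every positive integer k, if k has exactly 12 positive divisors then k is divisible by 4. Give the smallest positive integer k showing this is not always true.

k = 90

k = 60: τ(60) = 12; 60 mod 4 = 0.
k = 72: τ(72) = 12; 72 mod 4 = 0.
k = 84: τ(84) = 12; 84 mod 4 = 0.
k = 90: τ(90) = 12; 90 mod 4 = 2.
Thus k = 90 disproves the claim, and no smaller k works.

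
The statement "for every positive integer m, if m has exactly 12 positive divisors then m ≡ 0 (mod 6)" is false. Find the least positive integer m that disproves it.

m = 140

A counterexample is any positive integer m such that m has exactly 12 positive divisors but the claim fails; we check each in order.
The first 8 eligible values, up to m = 132, all satisfy the conclusion.
m = 140: τ(140) = 12; 140 ≡ 2 (mod 6).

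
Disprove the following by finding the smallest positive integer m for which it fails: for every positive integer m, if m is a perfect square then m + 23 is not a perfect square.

The first 10 eligible values, up to m = 100, all satisfy the conclusion.
m = 121: 121 = 11² and 121 + 23 = 144 = 12².
Hence m = 121 is a counterexample.

m = 121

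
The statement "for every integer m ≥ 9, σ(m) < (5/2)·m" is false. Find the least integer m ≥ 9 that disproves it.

m = 24

We need the least integer m ≥ 9 for which the claim fails.
For m = 9, 10, 11, 12, …, 21, 22, 23 the conclusion holds.
m = 24: σ(24) = 60; 60 ≥ 60.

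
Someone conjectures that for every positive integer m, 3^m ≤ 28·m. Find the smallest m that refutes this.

m = 5

We need the least positive integer m for which 3^m > 28·m.
m = 1: 3^m = 3 and 28·m = 28, so 3 ≤ 28.
m = 2: 3^m = 9 and 28·m = 56, so 9 ≤ 56.
m = 3: 3^m = 27 and 28·m = 84, so 27 ≤ 84.
m = 4: 3^m = 81 and 28·m = 112, so 81 ≤ 112.
m = 5: 3^m = 243 and 28·m = 140, so 243 > 140.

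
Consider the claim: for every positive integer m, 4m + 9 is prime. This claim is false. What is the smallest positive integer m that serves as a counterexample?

m = 3

We need the least positive integer m for which 4m + 9 is not prime.
For m = 1, 2 the conclusion holds.
m = 3: 4m + 9 = 21 = 3 × 7, composite.
Thus m = 3 disproves the claim, and no smaller m works.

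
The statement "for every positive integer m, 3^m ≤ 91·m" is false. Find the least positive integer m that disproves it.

m = 6

For m = 1, 2, 3, 4, 5 the conclusion holds.
m = 6: 3^m = 729 and 91·m = 546, so 729 > 546.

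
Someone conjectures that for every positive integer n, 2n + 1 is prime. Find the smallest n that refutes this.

n = 4

A counterexample is any positive integer n such that 2n + 1 is not prime; we check each in order.
For n = 1, 2, 3 the conclusion holds.
n = 4: 2n + 1 = 9 = 3 × 3, composite.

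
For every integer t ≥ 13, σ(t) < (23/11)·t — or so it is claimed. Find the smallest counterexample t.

t = 18

Check each integer t ≥ 13 in order until the claim fails.
t = 13: σ(13) = 14; 14 < 299/11.
t = 14: σ(14) = 24; 24 < 322/11.
t = 15: σ(15) = 24; 24 < 345/11.
t = 16: σ(16) = 31; 31 < 368/11.
t = 17: σ(17) = 18; 18 < 391/11.
t = 18: σ(18) = 39; 39 ≥ 414/11.
Thus t = 18 disproves the claim, and no smaller t works.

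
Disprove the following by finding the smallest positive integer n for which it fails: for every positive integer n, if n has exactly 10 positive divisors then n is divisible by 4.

n = 162

A counterexample is any positive integer n such that n has exactly 10 positive divisors but n is not divisible by 4; we check each in order.
For n = 48, 80, 112 the conclusion holds.
n = 162: τ(162) = 10; 162 mod 4 = 2.
Hence n = 162 is a counterexample.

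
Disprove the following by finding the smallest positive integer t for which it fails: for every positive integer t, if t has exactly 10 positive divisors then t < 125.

t = 162

We need the least positive integer t for which t has exactly 10 positive divisors but the claim fails.
For t = 48, 80, 112 the conclusion holds.
t = 162: τ(162) = 10; 162 ≥ 125.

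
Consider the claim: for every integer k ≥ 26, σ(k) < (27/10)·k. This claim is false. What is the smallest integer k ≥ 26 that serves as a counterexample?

A counterexample is any integer k ≥ 26 such that the claim fails; we check each in order.
For k = 26, 27, 28, 29, …, 57, 58, 59 the conclusion holds.
k = 60: σ(60) = 168; 168 ≥ 162.

k = 60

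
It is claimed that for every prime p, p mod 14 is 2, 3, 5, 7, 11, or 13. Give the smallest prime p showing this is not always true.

p = 23

A counterexample is any prime p such that the claim fails; we check each in order.
For p = 2, 3, 5, 7, 11, 13, 17, 19 the conclusion holds.
p = 23: 23 mod 14 = 9 — not in {2, 3, 5, 7, 11, 13}.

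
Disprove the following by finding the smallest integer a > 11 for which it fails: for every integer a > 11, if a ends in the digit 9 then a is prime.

a = 39

A counterexample is any integer a > 11 such that a ends in the digit 9 but a is not prime; we check each in order.
a = 19: 19 ends in 9 and is prime.
a = 29: 29 ends in 9 and is prime.
a = 39: 39 ends in 9; 39 = 3 × 13, composite.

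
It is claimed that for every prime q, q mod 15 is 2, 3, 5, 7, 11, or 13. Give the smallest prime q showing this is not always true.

q = 19

For q = 2, 3, 5, 7, 11, 13, 17 the conclusion holds.
q = 19: 19 mod 15 = 4 — not in {2, 3, 5, 7, 11, 13}.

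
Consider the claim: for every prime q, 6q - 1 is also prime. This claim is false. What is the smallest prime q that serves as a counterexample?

q = 11

The first 4 eligible values, up to q = 7, all satisfy the conclusion.
q = 11: 6q - 1 = 65 = 5 × 13, not prime.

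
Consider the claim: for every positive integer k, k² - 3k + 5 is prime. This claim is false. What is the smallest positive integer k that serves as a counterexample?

For k = 1, 2, 3 the conclusion holds.
k = 4: k² - 3k + 5 = 9 = 3 × 3, composite.

k = 4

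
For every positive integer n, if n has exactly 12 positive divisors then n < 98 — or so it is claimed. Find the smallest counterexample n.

For n = 60, 72, 84, 90, 96 the conclusion holds.
n = 108: τ(108) = 12; 108 ≥ 98.

n = 108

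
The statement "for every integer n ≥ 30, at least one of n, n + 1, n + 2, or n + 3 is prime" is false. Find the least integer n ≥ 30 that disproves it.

n = 32

A counterexample is any integer n ≥ 30 such that n, n + 1, n + 2, n + 3 are all composite; we check each in order.
n = 30: 31 is prime.
n = 31: 31 is prime.
n = 32: 32 = 2 × 16; 33 = 3 × 11; 34 = 2 × 17; 35 = 5 × 7 — all composite.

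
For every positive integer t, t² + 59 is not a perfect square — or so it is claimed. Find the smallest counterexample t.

t = 29

We need the least positive integer t for which t² + 59 is a perfect square.
For t = 1, 2, 3, 4, …, 26, 27, 28 the conclusion holds.
t = 29: 29² + 59 = 900 = 30², a perfect square.
Thus t = 29 disproves the claim, and no smaller t works.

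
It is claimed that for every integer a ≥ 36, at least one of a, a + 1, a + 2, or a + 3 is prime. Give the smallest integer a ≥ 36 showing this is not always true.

Check each integer a ≥ 36 in order until a, a + 1, a + 2, a + 3 are all composite.
The first 12 eligible values, up to a = 47, all satisfy the conclusion.
a = 48: 48 = 2 × 24; 49 = 7 × 7; 50 = 2 × 25; 51 = 3 × 17 — all composite.
Thus a = 48 disproves the claim, and no smaller a works.

a = 48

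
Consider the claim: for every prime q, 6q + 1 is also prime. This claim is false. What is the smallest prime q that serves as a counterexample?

A counterexample is any prime q such that 6q + 1 is not prime; we check each in order.
q = 2: 6q + 1 = 13, prime.
q = 3: 6q + 1 = 19, prime.
q = 5: 6q + 1 = 31, prime.
q = 7: 6q + 1 = 43, prime.
q = 11: 6q + 1 = 67, prime.
q = 13: 6q + 1 = 79, prime.
q = 17: 6q + 1 = 103, prime.
q = 19: 6q + 1 = 115 = 5 × 23, not prime.
Hence q = 19 is a counterexample.

q = 19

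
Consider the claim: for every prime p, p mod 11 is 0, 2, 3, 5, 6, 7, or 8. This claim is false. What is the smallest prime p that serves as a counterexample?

p = 23

The first 8 eligible values, up to p = 19, all satisfy the conclusion.
p = 23: 23 mod 11 = 1 — not in {0, 2, 3, 5, 6, 7, 8}.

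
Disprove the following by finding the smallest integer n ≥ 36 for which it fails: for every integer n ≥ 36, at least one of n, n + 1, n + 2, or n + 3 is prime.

We need the least integer n ≥ 36 for which n, n + 1, n + 2, n + 3 are all composite.
For n = 36, 37, 38, 39, …, 45, 46, 47 the conclusion holds.
n = 48: 48 = 2 × 24; 49 = 7 × 7; 50 = 2 × 25; 51 = 3 × 17 — all composite.
Hence n = 48 is a counterexample.

n = 48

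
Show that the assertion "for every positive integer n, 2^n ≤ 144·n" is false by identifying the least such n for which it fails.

n = 11

We need the least positive integer n for which 2^n > 144·n.
For n = 1, 2, 3, 4, 5, 6, 7, 8, 9, 10 the conclusion holds.
n = 11: 2^n = 2048 and 144·n = 1584, so 2048 > 1584.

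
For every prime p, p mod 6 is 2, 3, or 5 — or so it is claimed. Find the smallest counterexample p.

p = 7

We need the least prime p for which the claim fails.
p = 2: 2 mod 6 = 2.
p = 3: 3 mod 6 = 3.
p = 5: 5 mod 6 = 5.
p = 7: 7 mod 6 = 1 — not in {2, 3, 5}.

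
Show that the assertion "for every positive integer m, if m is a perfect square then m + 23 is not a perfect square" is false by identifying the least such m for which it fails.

For m = 1, 4, 9, 16, 25, 36, 49, 64, 81, 100 the conclusion holds.
m = 121: 121 = 11² and 121 + 23 = 144 = 12².
So m = 121 is the smallest counterexample.

m = 121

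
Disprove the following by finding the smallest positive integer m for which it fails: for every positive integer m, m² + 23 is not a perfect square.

m = 11

We need the least positive integer m for which m² + 23 is a perfect square.
For m = 1, 2, 3, 4, 5, 6, 7, 8, 9, 10 the conclusion holds.
m = 11: 11² + 23 = 144 = 12², a perfect square.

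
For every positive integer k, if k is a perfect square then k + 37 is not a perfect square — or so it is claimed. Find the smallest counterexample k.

k = 324

Check each positive integer k in order until k is a perfect square but k + 37 is a perfect square.
For k = 1, 4, 9, 16, …, 225, 256, 289 the conclusion holds.
k = 324: 324 = 18² and 324 + 37 = 361 = 19².
Thus k = 324 disproves the claim, and no smaller k works.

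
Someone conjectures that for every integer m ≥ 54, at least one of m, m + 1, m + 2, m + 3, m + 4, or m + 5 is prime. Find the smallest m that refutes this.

We need the least integer m ≥ 54 for which m, m + 1, m + 2, m + 3, m + 4, m + 5 are all composite.
For m = 54, 55, 56, 57, …, 87, 88, 89 the conclusion holds.
m = 90: 90 = 2 × 45; 91 = 7 × 13; 92 = 2 × 46; 93 = 3 × 31; 94 = 2 × 47; 95 = 5 × 19 — all composite.
Hence m = 90 is a counterexample.

m = 90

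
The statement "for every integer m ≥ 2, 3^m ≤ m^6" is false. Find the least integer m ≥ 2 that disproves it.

m = 15

For m = 2, 3, 4, 5, …, 12, 13, 14 the conclusion holds.
m = 15: 3^m = 14348907 and m^6 = 11390625, so 14348907 > 11390625.
Hence m = 15 is a counterexample.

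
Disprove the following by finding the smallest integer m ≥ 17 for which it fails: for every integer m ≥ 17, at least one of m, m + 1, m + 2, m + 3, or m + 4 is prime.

A counterexample is any integer m ≥ 17 such that m, m + 1, m + 2, m + 3, m + 4 are all composite; we check each in order.
For m = 17, 18, 19, 20, 21, 22, 23 the conclusion holds.
m = 24: 24 = 2 × 12; 25 = 5 × 5; 26 = 2 × 13; 27 = 3 × 9; 28 = 2 × 14 — all composite.
So m = 24 is the smallest counterexample.

m = 24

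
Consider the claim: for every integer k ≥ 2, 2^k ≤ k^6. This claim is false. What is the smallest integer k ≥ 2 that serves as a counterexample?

We need the least integer k ≥ 2 for which 2^k > k^6.
For k = 2, 3, 4, 5, …, 27, 28, 29 the conclusion holds.
k = 30: 2^k = 1073741824 and k^6 = 729000000, so 1073741824 > 729000000.

k = 30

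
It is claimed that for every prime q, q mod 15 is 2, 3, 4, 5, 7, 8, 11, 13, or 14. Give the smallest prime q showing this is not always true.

The first 10 eligible values, up to q = 29, all satisfy the conclusion.
q = 31: 31 mod 15 = 1 — not in {2, 3, 4, 5, 7, 8, 11, 13, 14}.
So q = 31 is the smallest counterexample.

q = 31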